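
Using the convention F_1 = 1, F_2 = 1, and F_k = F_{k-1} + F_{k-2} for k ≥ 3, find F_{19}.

Iterating the recurrence up to F_{11} = 89 and F_{10} = 55:
F_{12} = F_{11} + F_{10} = 89 + 55 = 144
F_{13} = F_{12} + F_{11} = 144 + 89 = 233
F_{14} = F_{13} + F_{12} = 233 + 144 = 377
F_{15} = F_{14} + F_{13} = 377 + 233 = 610
F_{16} = F_{15} + F_{14} = 610 + 377 = 987
F_{17} = F_{16} + F_{15} = 987 + 610 = 1597
F_{18} = F_{17} + F_{16} = 1597 + 987 = 2584
F_{19} = F_{18} + F_{17} = 2584 + 1597 = 4181

4181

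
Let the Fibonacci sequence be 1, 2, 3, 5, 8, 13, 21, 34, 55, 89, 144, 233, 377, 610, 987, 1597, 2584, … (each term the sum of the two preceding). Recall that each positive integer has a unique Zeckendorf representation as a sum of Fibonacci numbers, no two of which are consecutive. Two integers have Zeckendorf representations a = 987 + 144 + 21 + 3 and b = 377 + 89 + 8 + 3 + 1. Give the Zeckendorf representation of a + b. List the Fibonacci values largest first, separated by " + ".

1597 + 34 + 2

The two numbers are 1155 and 478, so their sum is 1633.
take 1597 (≤ 1633); 1633 − 1597 = 36
take 34 (≤ 36); 36 − 34 = 2
take 2 (≤ 2); 2 − 2 = 0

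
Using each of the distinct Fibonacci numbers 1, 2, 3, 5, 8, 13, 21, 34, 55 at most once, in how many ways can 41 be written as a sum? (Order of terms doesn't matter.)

Each representation comes from the Zeckendorf form by replacing some F_k with F_{k−1} + F_{k−2} where possible.
41 = 34+5+2 = 21+13+5+2 — 2 representations.

2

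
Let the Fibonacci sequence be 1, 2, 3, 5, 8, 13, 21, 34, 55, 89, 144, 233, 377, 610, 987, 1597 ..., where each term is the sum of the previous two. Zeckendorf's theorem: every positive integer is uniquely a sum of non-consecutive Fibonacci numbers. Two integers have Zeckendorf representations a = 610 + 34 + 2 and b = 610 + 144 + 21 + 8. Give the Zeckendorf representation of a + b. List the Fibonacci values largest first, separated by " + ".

987 + 377 + 55 + 8 + 2

The two numbers are 646 and 783, so their sum is 1429.
subtract 987 from 1429: 442 remains
subtract 377 from 442: 65 remains
subtract 55 from 65: 10 remains
subtract 8 from 10: 2 remains
subtract 2 from 2: 0 remains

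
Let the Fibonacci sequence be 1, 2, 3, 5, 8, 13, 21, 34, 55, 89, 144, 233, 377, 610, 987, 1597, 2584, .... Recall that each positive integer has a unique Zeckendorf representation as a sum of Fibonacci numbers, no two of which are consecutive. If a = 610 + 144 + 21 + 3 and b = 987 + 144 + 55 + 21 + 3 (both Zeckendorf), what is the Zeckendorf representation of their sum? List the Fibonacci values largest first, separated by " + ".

The two numbers are 778 and 1210, so their sum is 1988.
Repeatedly subtract the largest Fibonacci number that fits:
1988 − 1597 = 391
391 − 377 = 14
14 − 13 = 1
1 − 1 = 0

1597 + 377 + 13 + 1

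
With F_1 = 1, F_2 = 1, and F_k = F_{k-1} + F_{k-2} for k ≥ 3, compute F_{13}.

233

Iterating the recurrence up to F_{7} = 13 and F_{6} = 8:
F_{8} = F_{7} + F_{6} = 13 + 8 = 21
F_{9} = F_{8} + F_{7} = 21 + 13 = 34
F_{10} = F_{9} + F_{8} = 34 + 21 = 55
F_{11} = F_{10} + F_{9} = 55 + 34 = 89
F_{12} = F_{11} + F_{10} = 89 + 55 = 144
F_{13} = F_{12} + F_{11} = 144 + 89 = 233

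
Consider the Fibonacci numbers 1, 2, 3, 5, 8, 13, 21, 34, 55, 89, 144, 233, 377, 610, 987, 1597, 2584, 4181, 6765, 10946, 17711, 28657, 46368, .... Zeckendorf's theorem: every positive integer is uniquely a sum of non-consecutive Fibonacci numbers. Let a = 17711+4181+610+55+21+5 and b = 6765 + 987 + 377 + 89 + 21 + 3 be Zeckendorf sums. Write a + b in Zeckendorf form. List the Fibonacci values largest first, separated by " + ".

The two numbers are 22583 and 8242, so their sum is 30825.
Greedy algorithm:
subtract 28657 from 30825: 2168 remains
subtract 1597 from 2168: 571 remains
subtract 377 from 571: 194 remains
subtract 144 from 194: 50 remains
subtract 34 from 50: 16 remains
subtract 13 from 16: 3 remains
subtract 3 from 3: 0 remains

28657 + 1597 + 377 + 144 + 34 + 13 + 3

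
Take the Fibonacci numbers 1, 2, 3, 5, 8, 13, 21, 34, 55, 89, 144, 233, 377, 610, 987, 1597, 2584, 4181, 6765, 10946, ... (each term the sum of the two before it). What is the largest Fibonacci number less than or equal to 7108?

6765 ≤ 7108 < 10946, so the largest Fibonacci number not exceeding 7108 is 6765.

6765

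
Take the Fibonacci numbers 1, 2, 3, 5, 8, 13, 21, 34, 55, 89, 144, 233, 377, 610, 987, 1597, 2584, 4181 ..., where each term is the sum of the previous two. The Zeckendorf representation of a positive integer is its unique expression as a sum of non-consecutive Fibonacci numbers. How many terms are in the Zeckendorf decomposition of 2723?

largest Fibonacci ≤ 2723 is 2584; 2723 − 2584 = 139
largest Fibonacci ≤ 139 is 89; 139 − 89 = 50
largest Fibonacci ≤ 50 is 34; 50 − 34 = 16
largest Fibonacci ≤ 16 is 13; 16 − 13 = 3
largest Fibonacci ≤ 3 is 3; 3 − 3 = 0
2723 = 2584 + 89 + 34 + 13 + 3, which has 5 terms.

5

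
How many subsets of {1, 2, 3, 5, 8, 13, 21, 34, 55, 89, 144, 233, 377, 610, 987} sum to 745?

745 = 610+89+34+8+3+1 = 610+89+21+13+8+3+1 = 377+233+89+34+8+3+1 = … (4 more), for 7 in all.

7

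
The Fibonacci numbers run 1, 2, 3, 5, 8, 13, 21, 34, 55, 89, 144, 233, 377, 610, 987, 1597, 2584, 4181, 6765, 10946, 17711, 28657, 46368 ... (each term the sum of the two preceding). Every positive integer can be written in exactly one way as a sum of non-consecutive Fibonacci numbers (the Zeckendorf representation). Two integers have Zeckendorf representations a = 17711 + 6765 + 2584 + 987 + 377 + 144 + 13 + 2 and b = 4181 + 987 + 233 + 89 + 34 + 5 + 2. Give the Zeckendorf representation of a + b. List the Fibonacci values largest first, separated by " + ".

The two numbers are 28583 and 5531, so their sum is 34114.
Greedily peel off the largest Fibonacci term at each step:
subtract 28657 from 34114: 5457 remains
subtract 4181 from 5457: 1276 remains
subtract 987 from 1276: 289 remains
subtract 233 from 289: 56 remains
subtract 55 from 56: 1 remains
subtract 1 from 1: 0 remains

28657 + 4181 + 987 + 233 + 55 + 1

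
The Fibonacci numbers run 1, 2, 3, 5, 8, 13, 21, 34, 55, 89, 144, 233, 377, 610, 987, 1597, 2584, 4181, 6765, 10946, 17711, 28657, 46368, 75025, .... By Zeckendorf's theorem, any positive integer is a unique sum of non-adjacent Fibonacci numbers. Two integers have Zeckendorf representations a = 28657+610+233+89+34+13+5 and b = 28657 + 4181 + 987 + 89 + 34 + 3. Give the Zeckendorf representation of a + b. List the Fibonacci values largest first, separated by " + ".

The two numbers are 29641 and 33951, so their sum is 63592.
Greedily peel off the largest Fibonacci term at each step:
largest Fibonacci ≤ 63592 is 46368; 63592 − 46368 = 17224
largest Fibonacci ≤ 17224 is 10946; 17224 − 10946 = 6278
largest Fibonacci ≤ 6278 is 4181; 6278 − 4181 = 2097
largest Fibonacci ≤ 2097 is 1597; 2097 − 1597 = 500
largest Fibonacci ≤ 500 is 377; 500 − 377 = 123
largest Fibonacci ≤ 123 is 89; 123 − 89 = 34
largest Fibonacci ≤ 34 is 34; 34 − 34 = 0

46368 + 10946 + 4181 + 1597 + 377 + 89 + 34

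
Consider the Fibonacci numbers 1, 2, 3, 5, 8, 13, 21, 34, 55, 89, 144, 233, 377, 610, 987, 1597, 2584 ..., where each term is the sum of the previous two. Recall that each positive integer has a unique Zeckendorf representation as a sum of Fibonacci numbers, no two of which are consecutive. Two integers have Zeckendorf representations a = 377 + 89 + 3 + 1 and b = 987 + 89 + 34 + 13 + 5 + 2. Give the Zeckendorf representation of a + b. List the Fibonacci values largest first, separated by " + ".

1597 + 3

The two numbers are 470 and 1130, so their sum is 1600.
Greedily peel off the largest Fibonacci term at each step:
largest Fibonacci ≤ 1600 is 1597; 1600 − 1597 = 3
largest Fibonacci ≤ 3 is 3; 3 − 3 = 0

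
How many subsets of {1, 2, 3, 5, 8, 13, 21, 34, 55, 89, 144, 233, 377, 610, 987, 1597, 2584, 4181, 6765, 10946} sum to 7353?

Each representation comes from the Zeckendorf form by replacing some F_k with F_{k−1} + F_{k−2} where possible.
7353 = 6765+377+144+55+8+3+1 = 6765+377+144+34+21+8+3+1 = 4181+2584+377+144+55+8+3+1 = 6765+377+89+55+34+21+8+3+1 = … (9 more), for 13 in all.

13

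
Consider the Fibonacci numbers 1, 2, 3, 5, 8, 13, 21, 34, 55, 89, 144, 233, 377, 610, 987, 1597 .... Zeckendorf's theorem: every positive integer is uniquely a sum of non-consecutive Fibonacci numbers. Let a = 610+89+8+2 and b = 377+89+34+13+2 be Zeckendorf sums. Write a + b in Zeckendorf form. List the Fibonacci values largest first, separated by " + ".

987 + 233 + 3 + 1

The two numbers are 709 and 515, so their sum is 1224.
Repeatedly subtract the largest Fibonacci number that fits:
1224 − 987 = 237
237 − 233 = 4
4 − 3 = 1
1 − 1 = 0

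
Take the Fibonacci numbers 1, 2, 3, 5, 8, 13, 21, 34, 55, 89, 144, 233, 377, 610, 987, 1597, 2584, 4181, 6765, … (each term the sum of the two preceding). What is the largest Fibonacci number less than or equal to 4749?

4181 ≤ 4749 < 6765, so the largest Fibonacci number not exceeding 4749 is 4181.

4181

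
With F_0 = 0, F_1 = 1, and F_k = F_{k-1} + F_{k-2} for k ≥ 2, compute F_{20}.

Iterating the recurrence up to F_{12} = 144 and F_{11} = 89:
F_{13} = F_{12} + F_{11} = 144 + 89 = 233
F_{14} = F_{13} + F_{12} = 233 + 144 = 377
F_{15} = F_{14} + F_{13} = 377 + 233 = 610
F_{16} = F_{15} + F_{14} = 610 + 377 = 987
F_{17} = F_{16} + F_{15} = 987 + 610 = 1597
F_{18} = F_{17} + F_{16} = 1597 + 987 = 2584
F_{19} = F_{18} + F_{17} = 2584 + 1597 = 4181
F_{20} = F_{19} + F_{18} = 4181 + 2584 = 6765

6765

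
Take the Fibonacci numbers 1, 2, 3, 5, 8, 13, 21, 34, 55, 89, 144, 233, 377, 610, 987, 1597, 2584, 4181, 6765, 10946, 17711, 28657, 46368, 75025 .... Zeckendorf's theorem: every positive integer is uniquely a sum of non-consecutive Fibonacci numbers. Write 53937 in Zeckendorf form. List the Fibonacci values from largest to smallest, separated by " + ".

largest Fibonacci ≤ 53937 is 46368; 53937 − 46368 = 7569
largest Fibonacci ≤ 7569 is 6765; 7569 − 6765 = 804
largest Fibonacci ≤ 804 is 610; 804 − 610 = 194
largest Fibonacci ≤ 194 is 144; 194 − 144 = 50
largest Fibonacci ≤ 50 is 34; 50 − 34 = 16
largest Fibonacci ≤ 16 is 13; 16 − 13 = 3
largest Fibonacci ≤ 3 is 3; 3 − 3 = 0
So 53937 = 46368 + 6765 + 610 + 144 + 34 + 13 + 3, with no two terms consecutive in the sequence.

46368 + 6765 + 610 + 144 + 34 + 13 + 3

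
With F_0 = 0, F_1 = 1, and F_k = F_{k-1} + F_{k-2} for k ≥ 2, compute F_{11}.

89

Iterating the recurrence up to F_{7} = 13 and F_{6} = 8:
F_{8} = F_{7} + F_{6} = 13 + 8 = 21
F_{9} = F_{8} + F_{7} = 21 + 13 = 34
F_{10} = F_{9} + F_{8} = 34 + 21 = 55
F_{11} = F_{10} + F_{9} = 55 + 34 = 89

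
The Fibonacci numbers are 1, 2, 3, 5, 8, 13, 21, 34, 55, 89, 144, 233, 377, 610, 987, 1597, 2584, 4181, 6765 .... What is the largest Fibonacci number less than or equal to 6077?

4181

4181 ≤ 6077 < 6765, so the largest Fibonacci number not exceeding 6077 is 4181.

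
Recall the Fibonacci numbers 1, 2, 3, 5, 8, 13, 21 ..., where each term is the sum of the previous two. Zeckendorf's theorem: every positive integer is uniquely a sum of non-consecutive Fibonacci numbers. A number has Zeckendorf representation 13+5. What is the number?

13+5 = 18.

18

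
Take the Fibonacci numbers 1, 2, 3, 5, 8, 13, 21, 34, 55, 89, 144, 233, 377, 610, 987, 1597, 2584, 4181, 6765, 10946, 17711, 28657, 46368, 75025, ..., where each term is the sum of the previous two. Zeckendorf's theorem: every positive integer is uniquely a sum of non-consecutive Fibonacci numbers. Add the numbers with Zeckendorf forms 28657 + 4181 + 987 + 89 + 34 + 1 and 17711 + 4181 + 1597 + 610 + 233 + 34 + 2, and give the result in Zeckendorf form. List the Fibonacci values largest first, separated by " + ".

46368 + 10946 + 987 + 13 + 3

The two numbers are 33949 and 24368, so their sum is 58317.
58317: greatest Fibonacci not exceeding it is 46368, leaving 11949
11949: greatest Fibonacci not exceeding it is 10946, leaving 1003
1003: greatest Fibonacci not exceeding it is 987, leaving 16
16: greatest Fibonacci not exceeding it is 13, leaving 3
3: greatest Fibonacci not exceeding it is 3, leaving 0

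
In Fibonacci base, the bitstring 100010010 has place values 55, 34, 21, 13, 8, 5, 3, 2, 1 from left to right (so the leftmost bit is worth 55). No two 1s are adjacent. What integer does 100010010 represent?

65

Summing the place values of the 1 bits: 55 + 8 + 2 = 65.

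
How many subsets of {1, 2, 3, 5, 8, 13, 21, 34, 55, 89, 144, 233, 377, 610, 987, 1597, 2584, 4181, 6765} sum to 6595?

52

Each representation comes from the Zeckendorf form by replacing some F_k with F_{k−1} + F_{k−2} where possible.
6595 = 4181+1597+610+144+55+8 = 4181+1597+610+144+55+5+3 = 4181+1597+610+144+34+21+8 = 4181+1597+377+233+144+55+8 = 4181+1597+610+144+55+5+2+1 = … (47 more), for 52 in all.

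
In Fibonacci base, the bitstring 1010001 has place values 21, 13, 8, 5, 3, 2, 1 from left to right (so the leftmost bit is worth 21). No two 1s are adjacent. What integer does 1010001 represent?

30

Summing the place values of the 1 bits: 21 + 8 + 1 = 30.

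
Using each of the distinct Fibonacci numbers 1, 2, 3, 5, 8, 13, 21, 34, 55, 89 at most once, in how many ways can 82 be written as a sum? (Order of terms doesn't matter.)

6

Starting from the Zeckendorf form and repeatedly splitting a term F_k into F_{k−1} + F_{k−2} (when neither is already used) reaches every representation.
82 = 55+21+5+1 = 55+21+3+2+1 = 55+13+8+5+1 = 55+13+8+3+2+1 = … (2 more), for 6 in all.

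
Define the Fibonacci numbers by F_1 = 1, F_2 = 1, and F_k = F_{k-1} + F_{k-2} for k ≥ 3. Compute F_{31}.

Iterating the recurrence up to F_{26} = 121393 and F_{25} = 75025:
F_{27} = F_{26} + F_{25} = 121393 + 75025 = 196418
F_{28} = F_{27} + F_{26} = 196418 + 121393 = 317811
F_{29} = F_{28} + F_{27} = 317811 + 196418 = 514229
F_{30} = F_{29} + F_{28} = 514229 + 317811 = 832040
F_{31} = F_{30} + F_{29} = 832040 + 514229 = 1346269

1346269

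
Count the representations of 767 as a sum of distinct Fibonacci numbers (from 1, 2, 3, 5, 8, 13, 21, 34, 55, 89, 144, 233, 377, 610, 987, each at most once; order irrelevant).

18

767 = 610+144+13 = 610+144+8+5 = 610+89+55+13 = 377+233+144+13 = 610+144+8+3+2 = … (13 more), for 18 in all.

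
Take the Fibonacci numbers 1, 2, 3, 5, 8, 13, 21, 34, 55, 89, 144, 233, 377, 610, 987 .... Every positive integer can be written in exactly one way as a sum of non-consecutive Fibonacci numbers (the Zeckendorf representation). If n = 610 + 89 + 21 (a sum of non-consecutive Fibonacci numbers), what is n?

610 + 89 + 21 = 720.

720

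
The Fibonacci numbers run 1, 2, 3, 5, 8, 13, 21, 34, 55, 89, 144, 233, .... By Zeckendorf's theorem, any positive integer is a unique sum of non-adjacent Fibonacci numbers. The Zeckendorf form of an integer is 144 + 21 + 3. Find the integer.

144 + 21 + 3 = 168.

168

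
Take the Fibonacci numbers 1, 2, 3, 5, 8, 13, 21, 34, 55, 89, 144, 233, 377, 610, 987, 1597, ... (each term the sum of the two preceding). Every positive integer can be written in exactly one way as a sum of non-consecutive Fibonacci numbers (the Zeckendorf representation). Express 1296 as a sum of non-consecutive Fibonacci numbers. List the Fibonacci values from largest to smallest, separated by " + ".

987 + 233 + 55 + 21

Repeatedly subtract the largest Fibonacci number that fits:
take 987 (≤ 1296); 1296 − 987 = 309
take 233 (≤ 309); 309 − 233 = 76
take 55 (≤ 76); 76 − 55 = 21
take 21 (≤ 21); 21 − 21 = 0
So 1296 = 987 + 233 + 55 + 21, with no two terms consecutive in the sequence.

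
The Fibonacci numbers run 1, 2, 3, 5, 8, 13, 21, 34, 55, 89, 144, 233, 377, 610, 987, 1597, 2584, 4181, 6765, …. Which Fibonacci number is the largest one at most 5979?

4181 ≤ 5979 < 6765, so the largest Fibonacci number not exceeding 5979 is 4181.

4181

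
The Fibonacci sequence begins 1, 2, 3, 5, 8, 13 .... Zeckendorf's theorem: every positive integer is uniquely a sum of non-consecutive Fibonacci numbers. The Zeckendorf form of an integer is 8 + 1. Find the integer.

9

8 + 1 = 9.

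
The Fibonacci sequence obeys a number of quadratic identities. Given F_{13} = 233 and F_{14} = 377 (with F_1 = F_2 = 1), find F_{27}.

By F_{2k+1} = F_k² + F_{k+1}²: F_{27} = 233² + 377² = 54289 + 142129 = 196418.

196418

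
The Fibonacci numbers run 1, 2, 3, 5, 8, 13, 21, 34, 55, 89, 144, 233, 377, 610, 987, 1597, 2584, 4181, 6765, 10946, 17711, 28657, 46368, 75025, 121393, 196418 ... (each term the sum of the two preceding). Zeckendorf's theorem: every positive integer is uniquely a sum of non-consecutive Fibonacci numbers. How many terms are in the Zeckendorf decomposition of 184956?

8

Greedy algorithm:
184956: greatest Fibonacci not exceeding it is 121393, leaving 63563
63563: greatest Fibonacci not exceeding it is 46368, leaving 17195
17195: greatest Fibonacci not exceeding it is 10946, leaving 6249
6249: greatest Fibonacci not exceeding it is 4181, leaving 2068
2068: greatest Fibonacci not exceeding it is 1597, leaving 471
471: greatest Fibonacci not exceeding it is 377, leaving 94
94: greatest Fibonacci not exceeding it is 89, leaving 5
5: greatest Fibonacci not exceeding it is 5, leaving 0
184956 = 121393 + 46368 + 10946 + 4181 + 1597 + 377 + 89 + 5, which has 8 terms.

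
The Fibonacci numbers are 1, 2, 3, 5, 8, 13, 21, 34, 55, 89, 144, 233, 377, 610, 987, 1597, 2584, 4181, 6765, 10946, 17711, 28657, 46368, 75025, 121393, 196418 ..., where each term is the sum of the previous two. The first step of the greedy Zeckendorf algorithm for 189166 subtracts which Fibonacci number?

121393 ≤ 189166 < 196418, so the largest Fibonacci number not exceeding 189166 is 121393.

121393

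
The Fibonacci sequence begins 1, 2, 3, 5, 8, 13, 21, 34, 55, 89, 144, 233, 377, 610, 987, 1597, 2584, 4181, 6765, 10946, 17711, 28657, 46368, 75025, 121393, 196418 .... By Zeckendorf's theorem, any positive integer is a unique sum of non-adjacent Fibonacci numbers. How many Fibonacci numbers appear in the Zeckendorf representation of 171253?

subtract 121393 from 171253: 49860 remains
subtract 46368 from 49860: 3492 remains
subtract 2584 from 3492: 908 remains
subtract 610 from 908: 298 remains
subtract 233 from 298: 65 remains
subtract 55 from 65: 10 remains
subtract 8 from 10: 2 remains
subtract 2 from 2: 0 remains
171253 = 121393 + 46368 + 2584 + 610 + 233 + 55 + 8 + 2, which has 8 terms.

8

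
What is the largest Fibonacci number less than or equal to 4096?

2584

2584 ≤ 4096 < 4181, so the largest Fibonacci number not exceeding 4096 is 2584.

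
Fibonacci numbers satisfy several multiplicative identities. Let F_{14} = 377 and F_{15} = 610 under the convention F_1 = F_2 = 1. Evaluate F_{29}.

514229

By F_{2k+1} = F_k² + F_{k+1}²: F_{29} = 377² + 610² = 142129 + 372100 = 514229.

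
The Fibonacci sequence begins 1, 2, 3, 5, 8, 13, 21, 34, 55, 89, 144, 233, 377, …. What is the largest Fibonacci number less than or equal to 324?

233 ≤ 324 < 377, so the largest Fibonacci number not exceeding 324 is 233.

233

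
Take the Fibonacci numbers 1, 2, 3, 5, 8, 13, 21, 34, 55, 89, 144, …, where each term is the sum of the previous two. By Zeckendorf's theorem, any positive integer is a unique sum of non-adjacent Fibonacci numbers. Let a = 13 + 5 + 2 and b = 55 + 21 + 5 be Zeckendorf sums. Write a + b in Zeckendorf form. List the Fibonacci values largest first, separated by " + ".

The two numbers are 20 and 81, so their sum is 101.
largest Fibonacci ≤ 101 is 89; 101 − 89 = 12
largest Fibonacci ≤ 12 is 8; 12 − 8 = 4
largest Fibonacci ≤ 4 is 3; 4 − 3 = 1
largest Fibonacci ≤ 1 is 1; 1 − 1 = 0

89 + 8 + 3 + 1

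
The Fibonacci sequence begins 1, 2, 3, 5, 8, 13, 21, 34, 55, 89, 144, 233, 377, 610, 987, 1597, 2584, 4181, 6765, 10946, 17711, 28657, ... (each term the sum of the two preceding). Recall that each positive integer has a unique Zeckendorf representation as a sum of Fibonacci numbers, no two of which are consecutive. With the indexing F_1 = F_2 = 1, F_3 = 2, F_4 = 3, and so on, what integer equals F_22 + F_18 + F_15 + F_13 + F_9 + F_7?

F_22 + F_18 + F_15 + F_13 + F_9 + F_7 = 17711 + 2584 + 610 + 233 + 34 + 13 = 21185.

21185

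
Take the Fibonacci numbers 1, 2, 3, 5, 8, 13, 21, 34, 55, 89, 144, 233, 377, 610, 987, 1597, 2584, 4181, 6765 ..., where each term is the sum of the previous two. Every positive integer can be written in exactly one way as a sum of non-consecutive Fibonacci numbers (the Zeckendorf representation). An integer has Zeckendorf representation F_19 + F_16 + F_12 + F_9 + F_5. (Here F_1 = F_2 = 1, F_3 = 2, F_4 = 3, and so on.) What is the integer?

5351

F_19 + F_16 + F_12 + F_9 + F_5 = 4181 + 987 + 144 + 34 + 5 = 5351.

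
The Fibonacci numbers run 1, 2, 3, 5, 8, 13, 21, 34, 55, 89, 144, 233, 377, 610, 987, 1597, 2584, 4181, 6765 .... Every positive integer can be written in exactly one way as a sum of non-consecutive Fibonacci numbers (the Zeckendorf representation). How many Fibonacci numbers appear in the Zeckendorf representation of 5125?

Repeatedly subtract the largest Fibonacci number that fits:
5125 − 4181 = 944
944 − 610 = 334
334 − 233 = 101
101 − 89 = 12
12 − 8 = 4
4 − 3 = 1
1 − 1 = 0
5125 = 4181 + 610 + 233 + 89 + 8 + 3 + 1, which has 7 terms.

7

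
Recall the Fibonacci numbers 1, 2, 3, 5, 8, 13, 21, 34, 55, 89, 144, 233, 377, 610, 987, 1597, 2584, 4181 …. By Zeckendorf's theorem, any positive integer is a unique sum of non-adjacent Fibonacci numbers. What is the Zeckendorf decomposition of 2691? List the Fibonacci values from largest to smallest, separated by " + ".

take 2584 (≤ 2691); 2691 − 2584 = 107
take 89 (≤ 107); 107 − 89 = 18
take 13 (≤ 18); 18 − 13 = 5
take 5 (≤ 5); 5 − 5 = 0
So 2691 = 2584 + 89 + 13 + 5, with no two terms consecutive in the sequence.

2584 + 89 + 13 + 5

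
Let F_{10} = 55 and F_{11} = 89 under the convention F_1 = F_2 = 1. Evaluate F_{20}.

6765

By the doubling identity F_{2k} = F_k(2F_{k+1} − F_k): F_{20} = 55·(2·89 − 55) = 55·123 = 6765.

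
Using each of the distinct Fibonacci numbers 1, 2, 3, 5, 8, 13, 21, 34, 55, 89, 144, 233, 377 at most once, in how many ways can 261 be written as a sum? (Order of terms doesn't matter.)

261 = 233+21+5+2 = 233+13+8+5+2 = 144+89+21+5+2 = 144+89+13+8+5+2 = … (2 more), for 6 in all.

6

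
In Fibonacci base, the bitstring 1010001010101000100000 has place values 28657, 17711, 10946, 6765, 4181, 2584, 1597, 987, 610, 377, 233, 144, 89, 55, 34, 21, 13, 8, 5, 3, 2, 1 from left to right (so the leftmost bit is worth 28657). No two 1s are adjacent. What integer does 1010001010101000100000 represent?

Summing the place values of the 1 bits: 28657 + 10946 + 1597 + 610 + 233 + 89 + 13 = 42145.

42145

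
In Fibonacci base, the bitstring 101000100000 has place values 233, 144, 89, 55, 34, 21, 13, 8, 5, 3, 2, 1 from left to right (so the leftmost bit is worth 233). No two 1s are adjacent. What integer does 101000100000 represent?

Summing the place values of the 1 bits: 233 + 89 + 13 = 335.

335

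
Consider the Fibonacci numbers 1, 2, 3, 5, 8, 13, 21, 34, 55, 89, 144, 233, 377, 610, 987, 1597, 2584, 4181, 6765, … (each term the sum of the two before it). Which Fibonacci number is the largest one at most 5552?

4181 ≤ 5552 < 6765, so the largest Fibonacci number not exceeding 5552 is 4181.

4181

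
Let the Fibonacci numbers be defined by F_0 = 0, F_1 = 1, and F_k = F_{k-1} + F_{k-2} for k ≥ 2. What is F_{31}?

Iterating the recurrence up to F_{23} = 28657 and F_{22} = 17711:
F_{24} = F_{23} + F_{22} = 28657 + 17711 = 46368
F_{25} = F_{24} + F_{23} = 46368 + 28657 = 75025
F_{26} = F_{25} + F_{24} = 75025 + 46368 = 121393
F_{27} = F_{26} + F_{25} = 121393 + 75025 = 196418
F_{28} = F_{27} + F_{26} = 196418 + 121393 = 317811
F_{29} = F_{28} + F_{27} = 317811 + 196418 = 514229
F_{30} = F_{29} + F_{28} = 514229 + 317811 = 832040
F_{31} = F_{30} + F_{29} = 832040 + 514229 = 1346269

1346269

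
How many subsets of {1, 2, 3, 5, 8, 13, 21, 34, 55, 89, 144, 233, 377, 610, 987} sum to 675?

15

Starting from the Zeckendorf form and repeatedly splitting a term F_k into F_{k−1} + F_{k−2} (when neither is already used) reaches every representation.
675 = 610+55+8+2 = 610+55+5+3+2 = 610+34+21+8+2 = … (12 more), for 15 in all.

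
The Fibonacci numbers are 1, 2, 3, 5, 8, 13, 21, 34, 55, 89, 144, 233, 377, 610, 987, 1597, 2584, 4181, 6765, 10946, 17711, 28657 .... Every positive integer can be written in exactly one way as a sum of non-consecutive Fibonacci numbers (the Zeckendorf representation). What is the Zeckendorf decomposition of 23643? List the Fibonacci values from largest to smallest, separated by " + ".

17711 + 4181 + 1597 + 144 + 8 + 2

Greedily peel off the largest Fibonacci term at each step:
23643: greatest Fibonacci not exceeding it is 17711, leaving 5932
5932: greatest Fibonacci not exceeding it is 4181, leaving 1751
1751: greatest Fibonacci not exceeding it is 1597, leaving 154
154: greatest Fibonacci not exceeding it is 144, leaving 10
10: greatest Fibonacci not exceeding it is 8, leaving 2
2: greatest Fibonacci not exceeding it is 2, leaving 0
So 23643 = 17711 + 4181 + 1597 + 144 + 8 + 2, with no two terms consecutive in the sequence.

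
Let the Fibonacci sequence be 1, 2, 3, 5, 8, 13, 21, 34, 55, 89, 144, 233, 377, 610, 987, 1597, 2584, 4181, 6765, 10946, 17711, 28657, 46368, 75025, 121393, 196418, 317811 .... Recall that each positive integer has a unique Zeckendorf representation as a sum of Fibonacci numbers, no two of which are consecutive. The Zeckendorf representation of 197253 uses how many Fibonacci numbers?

6

Repeatedly subtract the largest Fibonacci number that fits:
197253 − 196418 = 835
835 − 610 = 225
225 − 144 = 81
81 − 55 = 26
26 − 21 = 5
5 − 5 = 0
197253 = 196418 + 610 + 144 + 55 + 21 + 5, which has 6 terms.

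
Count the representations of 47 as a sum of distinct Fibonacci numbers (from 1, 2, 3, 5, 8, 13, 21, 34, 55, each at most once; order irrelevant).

47 = 34+13 = 34+8+5 = 34+8+3+2 = 21+13+8+5 = 21+13+8+3+2 — 5 representations.

5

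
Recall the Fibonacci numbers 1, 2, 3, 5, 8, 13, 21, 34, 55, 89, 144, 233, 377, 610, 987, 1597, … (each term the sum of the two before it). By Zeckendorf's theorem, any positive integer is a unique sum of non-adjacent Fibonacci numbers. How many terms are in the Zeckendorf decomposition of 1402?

5

subtract 987 from 1402: 415 remains
subtract 377 from 415: 38 remains
subtract 34 from 38: 4 remains
subtract 3 from 4: 1 remains
subtract 1 from 1: 0 remains
1402 = 987 + 377 + 34 + 3 + 1, which has 5 terms.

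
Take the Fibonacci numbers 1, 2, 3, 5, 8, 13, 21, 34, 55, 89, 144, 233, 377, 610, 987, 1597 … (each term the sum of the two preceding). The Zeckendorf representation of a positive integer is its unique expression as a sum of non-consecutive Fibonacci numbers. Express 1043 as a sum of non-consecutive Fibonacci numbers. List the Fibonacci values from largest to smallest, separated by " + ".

Greedy algorithm:
1043: greatest Fibonacci not exceeding it is 987, leaving 56
56: greatest Fibonacci not exceeding it is 55, leaving 1
1: greatest Fibonacci not exceeding it is 1, leaving 0
So 1043 = 987 + 55 + 1, with no two terms consecutive in the sequence.

987 + 55 + 1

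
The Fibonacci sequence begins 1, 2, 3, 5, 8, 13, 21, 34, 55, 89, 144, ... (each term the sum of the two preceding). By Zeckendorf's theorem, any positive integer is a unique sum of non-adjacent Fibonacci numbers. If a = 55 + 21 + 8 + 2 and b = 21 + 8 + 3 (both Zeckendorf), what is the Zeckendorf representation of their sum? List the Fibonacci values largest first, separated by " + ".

89 + 21 + 8

The two numbers are 86 and 32, so their sum is 118.
118: greatest Fibonacci not exceeding it is 89, leaving 29
29: greatest Fibonacci not exceeding it is 21, leaving 8
8: greatest Fibonacci not exceeding it is 8, leaving 0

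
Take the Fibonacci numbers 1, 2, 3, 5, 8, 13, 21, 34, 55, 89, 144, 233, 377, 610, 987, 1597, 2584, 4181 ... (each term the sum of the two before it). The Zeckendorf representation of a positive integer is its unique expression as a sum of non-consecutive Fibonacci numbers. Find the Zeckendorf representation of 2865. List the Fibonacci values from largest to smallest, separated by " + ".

2584 + 233 + 34 + 13 + 1

Repeatedly subtract the largest Fibonacci number that fits:
2584 ≤ 2865 < 4181, so take 2584; remainder 281
233 ≤ 281 < 377, so take 233; remainder 48
34 ≤ 48 < 55, so take 34; remainder 14
13 ≤ 14 < 21, so take 13; remainder 1
1 ≤ 1 < 2, so take 1; remainder 0
So 2865 = 2584 + 233 + 34 + 13 + 1, with no two terms consecutive in the sequence.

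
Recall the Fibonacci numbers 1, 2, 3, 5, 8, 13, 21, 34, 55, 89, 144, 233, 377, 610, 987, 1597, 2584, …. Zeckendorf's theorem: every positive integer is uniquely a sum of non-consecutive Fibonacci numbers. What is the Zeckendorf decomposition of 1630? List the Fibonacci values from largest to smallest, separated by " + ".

Greedily peel off the largest Fibonacci term at each step:
largest Fibonacci ≤ 1630 is 1597; 1630 − 1597 = 33
largest Fibonacci ≤ 33 is 21; 33 − 21 = 12
largest Fibonacci ≤ 12 is 8; 12 − 8 = 4
largest Fibonacci ≤ 4 is 3; 4 − 3 = 1
largest Fibonacci ≤ 1 is 1; 1 − 1 = 0
So 1630 = 1597 + 21 + 8 + 3 + 1, with no two terms consecutive in the sequence.

1597 + 21 + 8 + 3 + 1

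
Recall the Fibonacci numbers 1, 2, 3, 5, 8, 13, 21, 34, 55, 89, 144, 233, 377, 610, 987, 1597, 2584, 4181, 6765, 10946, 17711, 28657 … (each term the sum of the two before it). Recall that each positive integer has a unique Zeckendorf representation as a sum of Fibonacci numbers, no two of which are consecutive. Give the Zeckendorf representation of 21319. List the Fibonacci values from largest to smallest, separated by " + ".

Greedily peel off the largest Fibonacci term at each step:
subtract 17711 from 21319: 3608 remains
subtract 2584 from 3608: 1024 remains
subtract 987 from 1024: 37 remains
subtract 34 from 37: 3 remains
subtract 3 from 3: 0 remains
So 21319 = 17711 + 2584 + 987 + 34 + 3, with no two terms consecutive in the sequence.

17711 + 2584 + 987 + 34 + 3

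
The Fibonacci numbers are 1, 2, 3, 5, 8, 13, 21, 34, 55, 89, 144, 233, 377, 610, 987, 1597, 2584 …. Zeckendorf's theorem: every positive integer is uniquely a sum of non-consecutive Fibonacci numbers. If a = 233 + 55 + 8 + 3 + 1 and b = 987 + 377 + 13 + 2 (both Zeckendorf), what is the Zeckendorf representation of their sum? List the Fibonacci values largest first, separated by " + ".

The two numbers are 300 and 1379, so their sum is 1679.
Greedy algorithm:
1597 ≤ 1679 < 2584, so take 1597; remainder 82
55 ≤ 82 < 89, so take 55; remainder 27
21 ≤ 27 < 34, so take 21; remainder 6
5 ≤ 6 < 8, so take 5; remainder 1
1 ≤ 1 < 2, so take 1; remainder 0

1597 + 55 + 21 + 5 + 1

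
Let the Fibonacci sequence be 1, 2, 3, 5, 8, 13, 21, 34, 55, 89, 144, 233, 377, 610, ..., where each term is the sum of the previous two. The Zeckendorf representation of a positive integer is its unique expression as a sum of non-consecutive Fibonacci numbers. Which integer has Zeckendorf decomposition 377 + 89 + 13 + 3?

482

377 + 89 + 13 + 3 = 482.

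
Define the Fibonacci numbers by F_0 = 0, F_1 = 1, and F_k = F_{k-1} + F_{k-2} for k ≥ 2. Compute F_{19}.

4181

Iterating the recurrence up to F_{12} = 144 and F_{11} = 89:
F_{13} = F_{12} + F_{11} = 144 + 89 = 233
F_{14} = F_{13} + F_{12} = 233 + 144 = 377
F_{15} = F_{14} + F_{13} = 377 + 233 = 610
F_{16} = F_{15} + F_{14} = 610 + 377 = 987
F_{17} = F_{16} + F_{15} = 987 + 610 = 1597
F_{18} = F_{17} + F_{16} = 1597 + 987 = 2584
F_{19} = F_{18} + F_{17} = 2584 + 1597 = 4181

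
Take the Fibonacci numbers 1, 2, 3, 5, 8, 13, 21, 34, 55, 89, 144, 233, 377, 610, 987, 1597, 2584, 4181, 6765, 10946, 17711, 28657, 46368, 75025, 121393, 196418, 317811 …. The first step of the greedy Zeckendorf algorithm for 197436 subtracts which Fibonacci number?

196418 ≤ 197436 < 317811, so the largest Fibonacci number not exceeding 197436 is 196418.

196418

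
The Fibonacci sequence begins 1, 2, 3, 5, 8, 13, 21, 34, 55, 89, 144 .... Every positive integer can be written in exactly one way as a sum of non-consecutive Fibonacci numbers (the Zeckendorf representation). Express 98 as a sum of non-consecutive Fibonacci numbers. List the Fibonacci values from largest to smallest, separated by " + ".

89 + 8 + 1

largest Fibonacci ≤ 98 is 89; 98 − 89 = 9
largest Fibonacci ≤ 9 is 8; 9 − 8 = 1
largest Fibonacci ≤ 1 is 1; 1 − 1 = 0
So 98 = 89 + 8 + 1, with no two terms consecutive in the sequence.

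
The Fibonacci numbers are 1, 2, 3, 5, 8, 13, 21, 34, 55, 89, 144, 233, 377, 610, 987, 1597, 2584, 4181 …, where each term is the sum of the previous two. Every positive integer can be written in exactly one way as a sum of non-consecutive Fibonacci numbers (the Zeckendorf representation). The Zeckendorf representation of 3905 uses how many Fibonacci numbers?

7

Repeatedly subtract the largest Fibonacci number that fits:
3905 − 2584 = 1321
1321 − 987 = 334
334 − 233 = 101
101 − 89 = 12
12 − 8 = 4
4 − 3 = 1
1 − 1 = 0
3905 = 2584 + 987 + 233 + 89 + 8 + 3 + 1, which has 7 terms.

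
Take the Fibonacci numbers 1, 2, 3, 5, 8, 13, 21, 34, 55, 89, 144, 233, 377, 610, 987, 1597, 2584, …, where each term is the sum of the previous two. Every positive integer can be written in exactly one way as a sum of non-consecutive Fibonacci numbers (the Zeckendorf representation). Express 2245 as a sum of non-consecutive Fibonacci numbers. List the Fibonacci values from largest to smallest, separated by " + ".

1597 + 610 + 34 + 3 + 1

take 1597 (≤ 2245); 2245 − 1597 = 648
take 610 (≤ 648); 648 − 610 = 38
take 34 (≤ 38); 38 − 34 = 4
take 3 (≤ 4); 4 − 3 = 1
take 1 (≤ 1); 1 − 1 = 0
So 2245 = 1597 + 610 + 34 + 3 + 1, with no two terms consecutive in the sequence.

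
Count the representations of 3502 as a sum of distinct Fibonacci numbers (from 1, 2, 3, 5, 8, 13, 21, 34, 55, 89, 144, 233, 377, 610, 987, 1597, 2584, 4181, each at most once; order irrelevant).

12

3502 = 2584+610+233+55+13+5+2 = 2584+610+233+34+21+13+5+2 = 2584+610+144+89+55+13+5+2 = … (9 more), for 12 in all.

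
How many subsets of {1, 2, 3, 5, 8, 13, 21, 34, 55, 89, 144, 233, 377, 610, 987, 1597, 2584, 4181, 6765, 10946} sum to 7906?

50

Starting from the Zeckendorf form and repeatedly splitting a term F_k into F_{k−1} + F_{k−2} (when neither is already used) reaches every representation.
7906 = 6765+987+144+8+2 = 6765+987+144+5+3+2 = 6765+987+89+55+8+2 = … (47 more), for 50 in all.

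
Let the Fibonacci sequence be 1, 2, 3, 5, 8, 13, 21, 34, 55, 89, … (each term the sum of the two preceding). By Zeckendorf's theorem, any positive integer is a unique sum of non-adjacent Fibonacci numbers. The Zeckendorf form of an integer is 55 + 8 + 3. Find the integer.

66

55 + 8 + 3 = 66.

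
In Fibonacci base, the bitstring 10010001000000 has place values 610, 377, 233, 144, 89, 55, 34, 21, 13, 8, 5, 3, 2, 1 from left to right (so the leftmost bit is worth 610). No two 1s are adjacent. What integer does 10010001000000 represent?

Summing the place values of the 1 bits: 610 + 144 + 21 = 775.

775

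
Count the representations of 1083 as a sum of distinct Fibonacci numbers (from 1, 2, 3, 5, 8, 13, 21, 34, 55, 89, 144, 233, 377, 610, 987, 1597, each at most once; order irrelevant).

9

1083 = 987+89+5+2 = 987+55+34+5+2 = 610+377+89+5+2 = … (6 more), for 9 in all.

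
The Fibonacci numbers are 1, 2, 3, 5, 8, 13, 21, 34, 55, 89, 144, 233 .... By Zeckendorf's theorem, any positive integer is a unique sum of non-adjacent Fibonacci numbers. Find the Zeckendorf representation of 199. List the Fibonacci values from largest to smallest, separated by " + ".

199: greatest Fibonacci not exceeding it is 144, leaving 55
55: greatest Fibonacci not exceeding it is 55, leaving 0
So 199 = 144 + 55, with no two terms consecutive in the sequence.

144 + 55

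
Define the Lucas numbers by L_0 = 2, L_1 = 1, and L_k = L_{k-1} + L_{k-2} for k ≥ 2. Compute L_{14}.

843

Iterating the recurrence up to L_{10} = 123 and L_{9} = 76:
L_{11} = L_{10} + L_{9} = 123 + 76 = 199
L_{12} = L_{11} + L_{10} = 199 + 123 = 322
L_{13} = L_{12} + L_{11} = 322 + 199 = 521
L_{14} = L_{13} + L_{12} = 521 + 322 = 843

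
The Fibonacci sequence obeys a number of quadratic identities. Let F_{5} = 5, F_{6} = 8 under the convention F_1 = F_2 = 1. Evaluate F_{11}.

89

By the addition formula F_{m+n} = F_m F_{n+1} + F_{m−1} F_n with m=6, n=5: F_{11} = 8·8 + 5·5 = 64 + 25 = 89.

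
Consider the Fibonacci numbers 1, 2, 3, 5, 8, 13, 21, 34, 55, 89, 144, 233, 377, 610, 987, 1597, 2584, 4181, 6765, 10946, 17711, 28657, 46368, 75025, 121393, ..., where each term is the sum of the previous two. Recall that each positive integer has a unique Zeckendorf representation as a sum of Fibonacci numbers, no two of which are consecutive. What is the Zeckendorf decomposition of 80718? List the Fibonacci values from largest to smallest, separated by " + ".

Greedily peel off the largest Fibonacci term at each step:
largest Fibonacci ≤ 80718 is 75025; 80718 − 75025 = 5693
largest Fibonacci ≤ 5693 is 4181; 5693 − 4181 = 1512
largest Fibonacci ≤ 1512 is 987; 1512 − 987 = 525
largest Fibonacci ≤ 525 is 377; 525 − 377 = 148
largest Fibonacci ≤ 148 is 144; 148 − 144 = 4
largest Fibonacci ≤ 4 is 3; 4 − 3 = 1
largest Fibonacci ≤ 1 is 1; 1 − 1 = 0
So 80718 = 75025 + 4181 + 987 + 377 + 144 + 3 + 1, with no two terms consecutive in the sequence.

75025 + 4181 + 987 + 377 + 144 + 3 + 1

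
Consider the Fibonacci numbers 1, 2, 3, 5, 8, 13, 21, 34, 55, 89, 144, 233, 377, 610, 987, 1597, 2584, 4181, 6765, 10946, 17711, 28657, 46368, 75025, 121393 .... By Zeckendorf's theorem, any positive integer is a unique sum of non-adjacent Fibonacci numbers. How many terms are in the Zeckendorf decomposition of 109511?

8

take 75025 (≤ 109511); 109511 − 75025 = 34486
take 28657 (≤ 34486); 34486 − 28657 = 5829
take 4181 (≤ 5829); 5829 − 4181 = 1648
take 1597 (≤ 1648); 1648 − 1597 = 51
take 34 (≤ 51); 51 − 34 = 17
take 13 (≤ 17); 17 − 13 = 4
take 3 (≤ 4); 4 − 3 = 1
take 1 (≤ 1); 1 − 1 = 0
109511 = 75025 + 28657 + 4181 + 1597 + 34 + 13 + 3 + 1, which has 8 terms.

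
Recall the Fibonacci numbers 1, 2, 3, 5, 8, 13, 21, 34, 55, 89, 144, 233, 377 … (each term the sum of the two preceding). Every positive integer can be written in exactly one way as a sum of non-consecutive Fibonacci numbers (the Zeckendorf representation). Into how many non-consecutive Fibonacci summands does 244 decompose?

3

take 233 (≤ 244); 244 − 233 = 11
take 8 (≤ 11); 11 − 8 = 3
take 3 (≤ 3); 3 − 3 = 0
244 = 233 + 8 + 3, which has 3 terms.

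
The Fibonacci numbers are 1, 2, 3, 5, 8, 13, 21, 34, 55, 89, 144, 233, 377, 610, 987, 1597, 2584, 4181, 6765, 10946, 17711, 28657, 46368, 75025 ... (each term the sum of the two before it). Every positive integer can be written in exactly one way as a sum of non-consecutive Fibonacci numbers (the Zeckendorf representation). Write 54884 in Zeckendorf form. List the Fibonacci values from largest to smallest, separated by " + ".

Greedy algorithm:
54884 − 46368 = 8516
8516 − 6765 = 1751
1751 − 1597 = 154
154 − 144 = 10
10 − 8 = 2
2 − 2 = 0
So 54884 = 46368 + 6765 + 1597 + 144 + 8 + 2, with no two terms consecutive in the sequence.

46368 + 6765 + 1597 + 144 + 8 + 2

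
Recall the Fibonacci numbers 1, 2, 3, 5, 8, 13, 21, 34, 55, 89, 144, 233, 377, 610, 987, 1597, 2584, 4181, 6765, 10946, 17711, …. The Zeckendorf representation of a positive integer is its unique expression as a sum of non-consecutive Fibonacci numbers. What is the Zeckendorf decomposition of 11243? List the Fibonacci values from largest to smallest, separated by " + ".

largest Fibonacci ≤ 11243 is 10946; 11243 − 10946 = 297
largest Fibonacci ≤ 297 is 233; 297 − 233 = 64
largest Fibonacci ≤ 64 is 55; 64 − 55 = 9
largest Fibonacci ≤ 9 is 8; 9 − 8 = 1
largest Fibonacci ≤ 1 is 1; 1 − 1 = 0
So 11243 = 10946 + 233 + 55 + 8 + 1, with no two terms consecutive in the sequence.

10946 + 233 + 55 + 8 + 1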